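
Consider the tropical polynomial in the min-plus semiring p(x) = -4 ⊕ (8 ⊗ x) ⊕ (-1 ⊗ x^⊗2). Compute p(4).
p(4) = -4

A tropical monomial a ⊗ x^⊗i evaluates to a + i · x. Evaluating each term at x = 4:
  Term 0 contributes -4 + 0 · 4 = -4
  Term 1 contributes 8 + 1 · 4 = 12
  Term 2 contributes -1 + 2 · 4 = 7
p(4) = ⊕ of these = min[-4, 12, 7] = -4.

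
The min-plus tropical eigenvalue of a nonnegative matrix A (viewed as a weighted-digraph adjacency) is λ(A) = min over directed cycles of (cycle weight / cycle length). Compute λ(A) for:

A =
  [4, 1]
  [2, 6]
λ(A) = 3/2

Enumerate directed cycles and compute their means (weight / length). Sample:
  cycle 0 → 0: weight = 4, length = 1, mean = 4/1 ≈ 4.000
  cycle 1 → 1: weight = 6, length = 1, mean = 6/1 ≈ 6.000
  cycle 0 → 1 → 0: weight = 3, length = 2, mean = 3/2 ≈ 1.500
  cycle 1 → 0 → 1: weight = 3, length = 2, mean = 3/2 ≈ 1.500
Minimum mean = 1.500, attained e.g. along the cycle 0 → 1 → 0 with weight 3 and length 2. So λ(A) = 3/2 = 3/2.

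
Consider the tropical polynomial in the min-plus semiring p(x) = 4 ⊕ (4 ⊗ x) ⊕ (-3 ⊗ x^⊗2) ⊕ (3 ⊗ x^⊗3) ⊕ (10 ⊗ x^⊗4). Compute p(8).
p(8) = 4

A tropical monomial a ⊗ x^⊗i evaluates to a + i · x. Evaluating each term at x = 8:
  Term 0 contributes 4 + 0 · 8 = 4
  Term 1 contributes 4 + 1 · 8 = 12
  Term 2 contributes -3 + 2 · 8 = 13
  Term 3 contributes 3 + 3 · 8 = 27
  Term 4 contributes 10 + 4 · 8 = 42
p(8) = ⊕ of these = min[4, 12, 13, 27, 42] = 4.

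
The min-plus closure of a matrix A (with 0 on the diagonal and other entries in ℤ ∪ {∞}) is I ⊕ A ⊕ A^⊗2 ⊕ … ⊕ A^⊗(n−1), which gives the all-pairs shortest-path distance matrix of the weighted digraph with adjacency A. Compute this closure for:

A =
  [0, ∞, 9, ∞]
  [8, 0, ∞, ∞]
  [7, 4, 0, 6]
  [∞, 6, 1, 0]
Closure =
  [0, 13, 9, 15]
  [8, 0, 17, 23]
  [7, 4, 0, 6]
  [8, 5, 1, 0]

This is the Floyd-Warshall all-pairs shortest-path computation. For each intermediate vertex k = 0, 1, …, 3, update dist[i][j] ← min(dist[i][j], dist[i][k] + dist[k][j]). The final matrix gives, for each (i, j), the minimum total weight of any directed path from i to j (possibly empty when i = j).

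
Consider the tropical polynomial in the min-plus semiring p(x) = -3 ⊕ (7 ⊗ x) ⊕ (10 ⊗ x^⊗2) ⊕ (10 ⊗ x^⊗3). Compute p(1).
p(1) = -3

A tropical monomial a ⊗ x^⊗i evaluates to a + i · x. Evaluating each term at x = 1:
  Term 0 contributes -3 + 0 · 1 = -3
  Term 1 contributes 7 + 1 · 1 = 8
  Term 2 contributes 10 + 2 · 1 = 12
  Term 3 contributes 10 + 3 · 1 = 13
p(1) = ⊕ of these = min[-3, 8, 12, 13] = -3.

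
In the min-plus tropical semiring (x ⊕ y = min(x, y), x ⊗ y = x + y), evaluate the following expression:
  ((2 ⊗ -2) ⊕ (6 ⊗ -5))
((2 ⊗ -2) ⊕ (6 ⊗ -5)) = 0

Expand innermost to outermost. Recall ⊕ takes the minimum of its arguments and ⊗ takes their sum. Working out the expression ((2 ⊗ -2) ⊕ (6 ⊗ -5)) gives 0.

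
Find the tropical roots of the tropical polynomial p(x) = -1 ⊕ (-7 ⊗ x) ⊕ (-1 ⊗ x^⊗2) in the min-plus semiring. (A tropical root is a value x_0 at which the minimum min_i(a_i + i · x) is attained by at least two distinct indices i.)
Roots: {-6, 6}

Each tropical root is a break point of the lower envelope of the lines y = a_i + i · x (there are 3 lines, with slopes 0, 1, ..., 2). Only the lines that attain the minimum somewhere contribute to roots; other lines are dominated. Here the surviving (envelope) indices are i = 2, i = 1, i = 0.
Intersections between consecutive envelope lines give the roots: for adjacent envelope indices i < j the intersection is x = (a_i − a_j) / (j − i). Reading off the sorted break points: {-6, 6}.
Verification: at each break x_0, at least two indices attain the minimum of min_i(a_i + i · x_0).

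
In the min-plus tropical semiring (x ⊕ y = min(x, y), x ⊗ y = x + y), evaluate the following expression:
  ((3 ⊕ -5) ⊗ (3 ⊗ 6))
((3 ⊕ -5) ⊗ (3 ⊗ 6)) = 4

Expand innermost to outermost. Recall ⊕ takes the minimum of its arguments and ⊗ takes their sum. Working out the expression ((3 ⊕ -5) ⊗ (3 ⊗ 6)) gives 4.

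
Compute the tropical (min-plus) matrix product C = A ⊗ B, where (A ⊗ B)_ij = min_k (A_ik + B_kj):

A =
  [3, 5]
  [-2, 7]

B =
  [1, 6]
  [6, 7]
A ⊗ B =
  [4, 9]
  [-1, 4]

Apply the min-plus product entry-by-entry:
  C[0][0] = min over k of (A[0][0] + B[0][0] = 3 + 1 = 4, A[0][1] + B[1][0] = 5 + 6 = 11) = 4 (attained at k = 0)
  C[0][1] = min over k of (A[0][0] + B[0][1] = 3 + 6 = 9, A[0][1] + B[1][1] = 5 + 7 = 12) = 9 (attained at k = 0)
  C[1][0] = min over k of (A[1][0] + B[0][0] = -2 + 1 = -1, A[1][1] + B[1][0] = 7 + 6 = 13) = -1 (attained at k = 0)
  C[1][1] = min over k of (A[1][0] + B[0][1] = -2 + 6 = 4, A[1][1] + B[1][1] = 7 + 7 = 14) = 4 (attained at k = 0)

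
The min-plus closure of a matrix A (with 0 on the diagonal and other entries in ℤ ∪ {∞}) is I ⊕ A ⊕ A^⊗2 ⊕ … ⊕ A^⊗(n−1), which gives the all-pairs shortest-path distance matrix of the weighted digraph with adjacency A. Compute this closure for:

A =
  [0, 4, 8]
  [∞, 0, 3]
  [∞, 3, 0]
Closure =
  [0, 4, 7]
  [∞, 0, 3]
  [∞, 3, 0]

This is the Floyd-Warshall all-pairs shortest-path computation. For each intermediate vertex k = 0, 1, …, 2, update dist[i][j] ← min(dist[i][j], dist[i][k] + dist[k][j]). The final matrix gives, for each (i, j), the minimum total weight of any directed path from i to j (possibly empty when i = j).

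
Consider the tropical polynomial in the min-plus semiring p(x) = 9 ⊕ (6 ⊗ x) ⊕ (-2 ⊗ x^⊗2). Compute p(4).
p(4) = 6

A tropical monomial a ⊗ x^⊗i evaluates to a + i · x. Evaluating each term at x = 4:
  Term 0 contributes 9 + 0 · 4 = 9
  Term 1 contributes 6 + 1 · 4 = 10
  Term 2 contributes -2 + 2 · 4 = 6
p(4) = ⊕ of these = min[9, 10, 6] = 6.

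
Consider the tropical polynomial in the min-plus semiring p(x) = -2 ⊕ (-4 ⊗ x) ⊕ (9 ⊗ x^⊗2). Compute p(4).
p(4) = -2

A tropical monomial a ⊗ x^⊗i evaluates to a + i · x. Evaluating each term at x = 4:
  Term 0 contributes -2 + 0 · 4 = -2
  Term 1 contributes -4 + 1 · 4 = 0
  Term 2 contributes 9 + 2 · 4 = 17
p(4) = ⊕ of these = min[-2, 0, 17] = -2.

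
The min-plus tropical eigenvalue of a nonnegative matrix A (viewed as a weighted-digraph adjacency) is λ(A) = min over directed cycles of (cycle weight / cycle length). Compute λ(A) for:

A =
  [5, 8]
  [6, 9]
λ(A) = 5

Enumerate directed cycles and compute their means (weight / length). Sample:
  cycle 0 → 0: weight = 5, length = 1, mean = 5/1 ≈ 5.000
  cycle 1 → 1: weight = 9, length = 1, mean = 9/1 ≈ 9.000
  cycle 0 → 1 → 0: weight = 14, length = 2, mean = 14/2 ≈ 7.000
  cycle 1 → 0 → 1: weight = 14, length = 2, mean = 14/2 ≈ 7.000
Minimum mean = 5.000, attained e.g. along the cycle 0 → 0 with weight 5 and length 1. So λ(A) = 5/1 = 5.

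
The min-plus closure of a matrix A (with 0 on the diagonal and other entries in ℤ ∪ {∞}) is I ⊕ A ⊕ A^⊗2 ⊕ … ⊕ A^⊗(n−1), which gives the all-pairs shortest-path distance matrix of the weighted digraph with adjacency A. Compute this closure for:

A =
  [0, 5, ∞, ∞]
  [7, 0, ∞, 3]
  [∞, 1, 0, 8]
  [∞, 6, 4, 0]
Closure =
  [0, 5, 12, 8]
  [7, 0, 7, 3]
  [8, 1, 0, 4]
  [12, 5, 4, 0]

This is the Floyd-Warshall all-pairs shortest-path computation. For each intermediate vertex k = 0, 1, …, 3, update dist[i][j] ← min(dist[i][j], dist[i][k] + dist[k][j]). The final matrix gives, for each (i, j), the minimum total weight of any directed path from i to j (possibly empty when i = j).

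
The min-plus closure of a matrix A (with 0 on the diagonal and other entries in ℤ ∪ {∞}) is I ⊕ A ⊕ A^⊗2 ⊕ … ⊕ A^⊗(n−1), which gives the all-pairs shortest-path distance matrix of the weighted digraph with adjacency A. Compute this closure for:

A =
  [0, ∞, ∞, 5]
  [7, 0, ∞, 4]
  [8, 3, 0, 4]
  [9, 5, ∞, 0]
Closure =
  [0, 10, ∞, 5]
  [7, 0, ∞, 4]
  [8, 3, 0, 4]
  [9, 5, ∞, 0]

This is the Floyd-Warshall all-pairs shortest-path computation. For each intermediate vertex k = 0, 1, …, 3, update dist[i][j] ← min(dist[i][j], dist[i][k] + dist[k][j]). The final matrix gives, for each (i, j), the minimum total weight of any directed path from i to j (possibly empty when i = j).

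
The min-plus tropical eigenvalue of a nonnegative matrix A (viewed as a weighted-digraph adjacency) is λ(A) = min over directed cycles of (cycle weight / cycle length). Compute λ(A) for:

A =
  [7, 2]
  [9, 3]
λ(A) = 3

Enumerate directed cycles and compute their means (weight / length). Sample:
  cycle 0 → 0: weight = 7, length = 1, mean = 7/1 ≈ 7.000
  cycle 1 → 1: weight = 3, length = 1, mean = 3/1 ≈ 3.000
  cycle 0 → 1 → 0: weight = 11, length = 2, mean = 11/2 ≈ 5.500
  cycle 1 → 0 → 1: weight = 11, length = 2, mean = 11/2 ≈ 5.500
Minimum mean = 3.000, attained e.g. along the cycle 1 → 1 with weight 3 and length 1. So λ(A) = 3/1 = 3.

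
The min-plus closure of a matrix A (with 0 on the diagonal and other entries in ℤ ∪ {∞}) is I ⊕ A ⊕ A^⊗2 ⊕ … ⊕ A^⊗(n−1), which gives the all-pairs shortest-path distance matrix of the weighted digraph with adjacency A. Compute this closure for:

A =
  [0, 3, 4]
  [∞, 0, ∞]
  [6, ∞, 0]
Closure =
  [0, 3, 4]
  [∞, 0, ∞]
  [6, 9, 0]

This is the Floyd-Warshall all-pairs shortest-path computation. For each intermediate vertex k = 0, 1, …, 2, update dist[i][j] ← min(dist[i][j], dist[i][k] + dist[k][j]). The final matrix gives, for each (i, j), the minimum total weight of any directed path from i to j (possibly empty when i = j).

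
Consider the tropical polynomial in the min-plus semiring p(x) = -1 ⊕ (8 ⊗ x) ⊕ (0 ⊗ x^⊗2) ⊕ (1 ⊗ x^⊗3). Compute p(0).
p(0) = -1

A tropical monomial a ⊗ x^⊗i evaluates to a + i · x. Evaluating each term at x = 0:
  Term 0 contributes -1 + 0 · 0 = -1
  Term 1 contributes 8 + 1 · 0 = 8
  Term 2 contributes 0 + 2 · 0 = 0
  Term 3 contributes 1 + 3 · 0 = 1
p(0) = ⊕ of these = min[-1, 8, 0, 1] = -1.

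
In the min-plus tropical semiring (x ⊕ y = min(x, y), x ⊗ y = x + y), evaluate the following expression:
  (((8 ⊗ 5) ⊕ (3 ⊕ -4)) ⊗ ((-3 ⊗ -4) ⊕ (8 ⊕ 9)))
(((8 ⊗ 5) ⊕ (3 ⊕ -4)) ⊗ ((-3 ⊗ -4) ⊕ (8 ⊕ 9))) = -11

Expand innermost to outermost. Recall ⊕ takes the minimum of its arguments and ⊗ takes their sum. Working out the expression (((8 ⊗ 5) ⊕ (3 ⊕ -4)) ⊗ ((-3 ⊗ -4) ⊕ (8 ⊕ 9))) gives -11.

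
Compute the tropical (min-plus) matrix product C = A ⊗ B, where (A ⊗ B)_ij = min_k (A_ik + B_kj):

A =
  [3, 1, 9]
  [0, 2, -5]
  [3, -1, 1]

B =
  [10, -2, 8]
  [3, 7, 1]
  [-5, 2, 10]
A ⊗ B =
  [4, 1, 2]
  [-10, -3, 3]
  [-4, 1, 0]

Apply the min-plus product entry-by-entry:
  C[0][0] = min over k of (A[0][0] + B[0][0] = 3 + 10 = 13, A[0][1] + B[1][0] = 1 + 3 = 4, A[0][2] + B[2][0] = 9 + -5 = 4) = 4 (attained at k = 1)
  C[0][1] = min over k of (A[0][0] + B[0][1] = 3 + -2 = 1, A[0][1] + B[1][1] = 1 + 7 = 8, A[0][2] + B[2][1] = 9 + 2 = 11) = 1 (attained at k = 0)
  C[0][2] = min over k of (A[0][0] + B[0][2] = 3 + 8 = 11, A[0][1] + B[1][2] = 1 + 1 = 2, A[0][2] + B[2][2] = 9 + 10 = 19) = 2 (attained at k = 1)
  C[1][0] = min over k of (A[1][0] + B[0][0] = 0 + 10 = 10, A[1][1] + B[1][0] = 2 + 3 = 5, A[1][2] + B[2][0] = -5 + -5 = -10) = -10 (attained at k = 2)
  C[1][1] = min over k of (A[1][0] + B[0][1] = 0 + -2 = -2, A[1][1] + B[1][1] = 2 + 7 = 9, A[1][2] + B[2][1] = -5 + 2 = -3) = -3 (attained at k = 2)
  C[1][2] = min over k of (A[1][0] + B[0][2] = 0 + 8 = 8, A[1][1] + B[1][2] = 2 + 1 = 3, A[1][2] + B[2][2] = -5 + 10 = 5) = 3 (attained at k = 1)
  C[2][0] = min over k of (A[2][0] + B[0][0] = 3 + 10 = 13, A[2][1] + B[1][0] = -1 + 3 = 2, A[2][2] + B[2][0] = 1 + -5 = -4) = -4 (attained at k = 2)
  C[2][1] = min over k of (A[2][0] + B[0][1] = 3 + -2 = 1, A[2][1] + B[1][1] = -1 + 7 = 6, A[2][2] + B[2][1] = 1 + 2 = 3) = 1 (attained at k = 0)
  C[2][2] = min over k of (A[2][0] + B[0][2] = 3 + 8 = 11, A[2][1] + B[1][2] = -1 + 1 = 0, A[2][2] + B[2][2] = 1 + 10 = 11) = 0 (attained at k = 1)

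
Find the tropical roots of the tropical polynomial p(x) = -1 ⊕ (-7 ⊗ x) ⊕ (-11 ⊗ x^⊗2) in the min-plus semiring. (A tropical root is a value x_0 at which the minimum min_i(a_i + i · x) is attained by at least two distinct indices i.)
Roots: {4, 6}

Each tropical root is a break point of the lower envelope of the lines y = a_i + i · x (there are 3 lines, with slopes 0, 1, ..., 2). Only the lines that attain the minimum somewhere contribute to roots; other lines are dominated. Here the surviving (envelope) indices are i = 2, i = 1, i = 0.
Intersections between consecutive envelope lines give the roots: for adjacent envelope indices i < j the intersection is x = (a_i − a_j) / (j − i). Reading off the sorted break points: {4, 6}.
Verification: at each break x_0, at least two indices attain the minimum of min_i(a_i + i · x_0).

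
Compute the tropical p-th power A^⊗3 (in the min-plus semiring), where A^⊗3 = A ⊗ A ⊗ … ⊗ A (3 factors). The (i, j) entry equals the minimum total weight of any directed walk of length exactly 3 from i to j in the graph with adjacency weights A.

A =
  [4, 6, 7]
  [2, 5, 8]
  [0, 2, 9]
A^⊗3 =
  [11, 13, 14]
  [9, 11, 13]
  [7, 9, 11]

Each entry (A^⊗3)_ij equals the minimum over all length-3 walks i = v_0 → v_1 → … → v_3 = j of Σ_t A[v_t][v_{t+1}]. For example, for (i, j) = (0, 2) we minimise over 9 possible intermediate vertex sequences; the minimum is 14, attained along the walk 0 → 2 → 0 → 2.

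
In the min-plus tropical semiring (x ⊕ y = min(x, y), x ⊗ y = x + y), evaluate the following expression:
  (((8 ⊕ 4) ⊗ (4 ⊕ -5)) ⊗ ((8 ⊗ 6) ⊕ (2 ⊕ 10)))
(((8 ⊕ 4) ⊗ (4 ⊕ -5)) ⊗ ((8 ⊗ 6) ⊕ (2 ⊕ 10))) = 1

Expand innermost to outermost. Recall ⊕ takes the minimum of its arguments and ⊗ takes their sum. Working out the expression (((8 ⊕ 4) ⊗ (4 ⊕ -5)) ⊗ ((8 ⊗ 6) ⊕ (2 ⊕ 10))) gives 1.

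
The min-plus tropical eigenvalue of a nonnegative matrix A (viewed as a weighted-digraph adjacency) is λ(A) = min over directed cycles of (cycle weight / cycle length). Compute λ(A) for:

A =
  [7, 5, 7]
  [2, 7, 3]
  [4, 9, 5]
λ(A) = 7/2

Enumerate directed cycles and compute their means (weight / length). Sample:
  cycle 0 → 0: weight = 7, length = 1, mean = 7/1 ≈ 7.000
  cycle 1 → 1: weight = 7, length = 1, mean = 7/1 ≈ 7.000
  cycle 2 → 2: weight = 5, length = 1, mean = 5/1 ≈ 5.000
  cycle 0 → 1 → 0: weight = 7, length = 2, mean = 7/2 ≈ 3.500
  cycle 0 → 2 → 0: weight = 11, length = 2, mean = 11/2 ≈ 5.500
  cycle 1 → 0 → 1: weight = 7, length = 2, mean = 7/2 ≈ 3.500
Minimum mean = 3.500, attained e.g. along the cycle 0 → 1 → 0 with weight 7 and length 2. So λ(A) = 7/2 = 7/2.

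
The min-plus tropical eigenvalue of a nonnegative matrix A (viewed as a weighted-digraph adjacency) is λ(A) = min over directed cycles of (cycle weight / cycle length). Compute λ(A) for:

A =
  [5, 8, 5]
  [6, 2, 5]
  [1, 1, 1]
λ(A) = 1

Enumerate directed cycles and compute their means (weight / length). Sample:
  cycle 0 → 0: weight = 5, length = 1, mean = 5/1 ≈ 5.000
  cycle 1 → 1: weight = 2, length = 1, mean = 2/1 ≈ 2.000
  cycle 2 → 2: weight = 1, length = 1, mean = 1/1 ≈ 1.000
  cycle 0 → 1 → 0: weight = 14, length = 2, mean = 14/2 ≈ 7.000
  cycle 0 → 2 → 0: weight = 6, length = 2, mean = 6/2 ≈ 3.000
  cycle 1 → 0 → 1: weight = 14, length = 2, mean = 14/2 ≈ 7.000
Minimum mean = 1.000, attained e.g. along the cycle 2 → 2 with weight 1 and length 1. So λ(A) = 1/1 = 1.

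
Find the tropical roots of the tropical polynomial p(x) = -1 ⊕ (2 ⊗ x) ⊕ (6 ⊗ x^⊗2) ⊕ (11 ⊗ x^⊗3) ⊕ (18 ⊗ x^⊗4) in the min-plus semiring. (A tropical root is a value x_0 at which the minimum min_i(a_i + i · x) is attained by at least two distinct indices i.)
Roots: {-7, -5, -4, -3}

Each tropical root is a break point of the lower envelope of the lines y = a_i + i · x (there are 5 lines, with slopes 0, 1, ..., 4). Only the lines that attain the minimum somewhere contribute to roots; other lines are dominated. Here the surviving (envelope) indices are i = 4, i = 3, i = 2, i = 1, i = 0.
Intersections between consecutive envelope lines give the roots: for adjacent envelope indices i < j the intersection is x = (a_i − a_j) / (j − i). Reading off the sorted break points: {-7, -5, -4, -3}.
Verification: at each break x_0, at least two indices attain the minimum of min_i(a_i + i · x_0).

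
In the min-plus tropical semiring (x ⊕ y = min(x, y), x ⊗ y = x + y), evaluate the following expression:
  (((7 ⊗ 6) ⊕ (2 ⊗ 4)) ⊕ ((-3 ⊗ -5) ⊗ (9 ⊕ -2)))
(((7 ⊗ 6) ⊕ (2 ⊗ 4)) ⊕ ((-3 ⊗ -5) ⊗ (9 ⊕ -2))) = -10

Expand innermost to outermost. Recall ⊕ takes the minimum of its arguments and ⊗ takes their sum. Working out the expression (((7 ⊗ 6) ⊕ (2 ⊗ 4)) ⊕ ((-3 ⊗ -5) ⊗ (9 ⊕ -2))) gives -10.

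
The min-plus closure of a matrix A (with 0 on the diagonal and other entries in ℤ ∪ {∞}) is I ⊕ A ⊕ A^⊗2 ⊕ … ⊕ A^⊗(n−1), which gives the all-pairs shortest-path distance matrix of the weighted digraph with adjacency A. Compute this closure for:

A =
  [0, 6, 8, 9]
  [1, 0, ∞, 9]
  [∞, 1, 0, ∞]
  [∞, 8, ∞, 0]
Closure =
  [0, 6, 8, 9]
  [1, 0, 9, 9]
  [2, 1, 0, 10]
  [9, 8, 17, 0]

This is the Floyd-Warshall all-pairs shortest-path computation. For each intermediate vertex k = 0, 1, …, 3, update dist[i][j] ← min(dist[i][j], dist[i][k] + dist[k][j]). The final matrix gives, for each (i, j), the minimum total weight of any directed path from i to j (possibly empty when i = j).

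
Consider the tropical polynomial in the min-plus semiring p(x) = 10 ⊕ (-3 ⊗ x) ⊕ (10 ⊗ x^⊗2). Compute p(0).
p(0) = -3

A tropical monomial a ⊗ x^⊗i evaluates to a + i · x. Evaluating each term at x = 0:
  Term 0 contributes 10 + 0 · 0 = 10
  Term 1 contributes -3 + 1 · 0 = -3
  Term 2 contributes 10 + 2 · 0 = 10
p(0) = ⊕ of these = min[10, -3, 10] = -3.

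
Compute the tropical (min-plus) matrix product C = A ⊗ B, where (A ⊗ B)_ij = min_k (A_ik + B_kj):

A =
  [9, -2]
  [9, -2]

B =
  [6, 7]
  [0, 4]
A ⊗ B =
  [-2, 2]
  [-2, 2]

Apply the min-plus product entry-by-entry:
  C[0][0] = min over k of (A[0][0] + B[0][0] = 9 + 6 = 15, A[0][1] + B[1][0] = -2 + 0 = -2) = -2 (attained at k = 1)
  C[0][1] = min over k of (A[0][0] + B[0][1] = 9 + 7 = 16, A[0][1] + B[1][1] = -2 + 4 = 2) = 2 (attained at k = 1)
  C[1][0] = min over k of (A[1][0] + B[0][0] = 9 + 6 = 15, A[1][1] + B[1][0] = -2 + 0 = -2) = -2 (attained at k = 1)
  C[1][1] = min over k of (A[1][0] + B[0][1] = 9 + 7 = 16, A[1][1] + B[1][1] = -2 + 4 = 2) = 2 (attained at k = 1)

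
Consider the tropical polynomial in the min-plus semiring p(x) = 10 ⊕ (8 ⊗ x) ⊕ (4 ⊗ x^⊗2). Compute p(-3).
p(-3) = -2

A tropical monomial a ⊗ x^⊗i evaluates to a + i · x. Evaluating each term at x = -3:
  Term 0 contributes 10 + 0 · -3 = 10
  Term 1 contributes 8 + 1 · -3 = 5
  Term 2 contributes 4 + 2 · -3 = -2
p(-3) = ⊕ of these = min[10, 5, -2] = -2.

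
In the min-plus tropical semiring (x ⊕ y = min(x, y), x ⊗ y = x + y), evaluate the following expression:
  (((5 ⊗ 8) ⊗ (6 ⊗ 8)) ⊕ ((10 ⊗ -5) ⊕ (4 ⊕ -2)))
(((5 ⊗ 8) ⊗ (6 ⊗ 8)) ⊕ ((10 ⊗ -5) ⊕ (4 ⊕ -2))) = -2

Expand innermost to outermost. Recall ⊕ takes the minimum of its arguments and ⊗ takes their sum. Working out the expression (((5 ⊗ 8) ⊗ (6 ⊗ 8)) ⊕ ((10 ⊗ -5) ⊕ (4 ⊕ -2))) gives -2.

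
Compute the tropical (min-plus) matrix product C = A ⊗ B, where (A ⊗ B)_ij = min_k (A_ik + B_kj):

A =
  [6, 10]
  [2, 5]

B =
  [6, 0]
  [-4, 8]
A ⊗ B =
  [6, 6]
  [1, 2]

Apply the min-plus product entry-by-entry:
  C[0][0] = min over k of (A[0][0] + B[0][0] = 6 + 6 = 12, A[0][1] + B[1][0] = 10 + -4 = 6) = 6 (attained at k = 1)
  C[0][1] = min over k of (A[0][0] + B[0][1] = 6 + 0 = 6, A[0][1] + B[1][1] = 10 + 8 = 18) = 6 (attained at k = 0)
  C[1][0] = min over k of (A[1][0] + B[0][0] = 2 + 6 = 8, A[1][1] + B[1][0] = 5 + -4 = 1) = 1 (attained at k = 1)
  C[1][1] = min over k of (A[1][0] + B[0][1] = 2 + 0 = 2, A[1][1] + B[1][1] = 5 + 8 = 13) = 2 (attained at k = 0)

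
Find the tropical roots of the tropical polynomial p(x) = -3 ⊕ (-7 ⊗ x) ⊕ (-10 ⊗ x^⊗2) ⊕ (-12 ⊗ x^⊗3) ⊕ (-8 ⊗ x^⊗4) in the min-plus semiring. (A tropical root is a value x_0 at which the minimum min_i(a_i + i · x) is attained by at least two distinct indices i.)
Roots: {-4, 2, 3, 4}

Each tropical root is a break point of the lower envelope of the lines y = a_i + i · x (there are 5 lines, with slopes 0, 1, ..., 4). Only the lines that attain the minimum somewhere contribute to roots; other lines are dominated. Here the surviving (envelope) indices are i = 4, i = 3, i = 2, i = 1, i = 0.
Intersections between consecutive envelope lines give the roots: for adjacent envelope indices i < j the intersection is x = (a_i − a_j) / (j − i). Reading off the sorted break points: {-4, 2, 3, 4}.
Verification: at each break x_0, at least two indices attain the minimum of min_i(a_i + i · x_0).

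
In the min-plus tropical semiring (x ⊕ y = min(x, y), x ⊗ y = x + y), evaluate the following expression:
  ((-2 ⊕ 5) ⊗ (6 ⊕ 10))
((-2 ⊕ 5) ⊗ (6 ⊕ 10)) = 4

Expand innermost to outermost. Recall ⊕ takes the minimum of its arguments and ⊗ takes their sum. Working out the expression ((-2 ⊕ 5) ⊗ (6 ⊕ 10)) gives 4.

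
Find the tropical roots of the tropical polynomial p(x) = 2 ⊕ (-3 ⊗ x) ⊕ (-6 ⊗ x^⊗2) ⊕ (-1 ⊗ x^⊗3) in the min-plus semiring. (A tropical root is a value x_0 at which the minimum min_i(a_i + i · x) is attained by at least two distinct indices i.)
Roots: {-5, 3, 5}

Each tropical root is a break point of the lower envelope of the lines y = a_i + i · x (there are 4 lines, with slopes 0, 1, ..., 3). Only the lines that attain the minimum somewhere contribute to roots; other lines are dominated. Here the surviving (envelope) indices are i = 3, i = 2, i = 1, i = 0.
Intersections between consecutive envelope lines give the roots: for adjacent envelope indices i < j the intersection is x = (a_i − a_j) / (j − i). Reading off the sorted break points: {-5, 3, 5}.
Verification: at each break x_0, at least two indices attain the minimum of min_i(a_i + i · x_0).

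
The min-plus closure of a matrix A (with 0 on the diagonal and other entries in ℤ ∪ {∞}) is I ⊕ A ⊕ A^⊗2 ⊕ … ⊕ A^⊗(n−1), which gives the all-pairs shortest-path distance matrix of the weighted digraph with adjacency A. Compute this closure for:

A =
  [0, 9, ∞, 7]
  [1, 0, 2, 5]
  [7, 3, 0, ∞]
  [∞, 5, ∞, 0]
Closure =
  [0, 9, 11, 7]
  [1, 0, 2, 5]
  [4, 3, 0, 8]
  [6, 5, 7, 0]

This is the Floyd-Warshall all-pairs shortest-path computation. For each intermediate vertex k = 0, 1, …, 3, update dist[i][j] ← min(dist[i][j], dist[i][k] + dist[k][j]). The final matrix gives, for each (i, j), the minimum total weight of any directed path from i to j (possibly empty when i = j).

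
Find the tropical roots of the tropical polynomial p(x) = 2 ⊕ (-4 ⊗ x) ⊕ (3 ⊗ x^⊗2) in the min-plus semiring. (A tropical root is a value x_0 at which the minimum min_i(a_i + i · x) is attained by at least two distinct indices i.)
Roots: {-7, 6}

Each tropical root is a break point of the lower envelope of the lines y = a_i + i · x (there are 3 lines, with slopes 0, 1, ..., 2). Only the lines that attain the minimum somewhere contribute to roots; other lines are dominated. Here the surviving (envelope) indices are i = 2, i = 1, i = 0.
Intersections between consecutive envelope lines give the roots: for adjacent envelope indices i < j the intersection is x = (a_i − a_j) / (j − i). Reading off the sorted break points: {-7, 6}.
Verification: at each break x_0, at least two indices attain the minimum of min_i(a_i + i · x_0).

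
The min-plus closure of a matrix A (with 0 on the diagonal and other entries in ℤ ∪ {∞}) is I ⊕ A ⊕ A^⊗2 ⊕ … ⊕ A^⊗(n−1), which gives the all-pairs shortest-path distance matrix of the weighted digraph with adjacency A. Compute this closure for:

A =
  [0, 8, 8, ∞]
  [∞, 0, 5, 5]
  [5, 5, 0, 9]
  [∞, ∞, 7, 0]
Closure =
  [0, 8, 8, 13]
  [10, 0, 5, 5]
  [5, 5, 0, 9]
  [12, 12, 7, 0]

This is the Floyd-Warshall all-pairs shortest-path computation. For each intermediate vertex k = 0, 1, …, 3, update dist[i][j] ← min(dist[i][j], dist[i][k] + dist[k][j]). The final matrix gives, for each (i, j), the minimum total weight of any directed path from i to j (possibly empty when i = j).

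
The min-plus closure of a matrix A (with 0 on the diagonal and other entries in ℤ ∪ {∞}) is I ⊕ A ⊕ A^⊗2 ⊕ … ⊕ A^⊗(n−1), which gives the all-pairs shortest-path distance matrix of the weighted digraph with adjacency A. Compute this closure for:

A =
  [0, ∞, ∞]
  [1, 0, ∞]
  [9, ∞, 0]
Closure =
  [0, ∞, ∞]
  [1, 0, ∞]
  [9, ∞, 0]

This is the Floyd-Warshall all-pairs shortest-path computation. For each intermediate vertex k = 0, 1, …, 2, update dist[i][j] ← min(dist[i][j], dist[i][k] + dist[k][j]). The final matrix gives, for each (i, j), the minimum total weight of any directed path from i to j (possibly empty when i = j).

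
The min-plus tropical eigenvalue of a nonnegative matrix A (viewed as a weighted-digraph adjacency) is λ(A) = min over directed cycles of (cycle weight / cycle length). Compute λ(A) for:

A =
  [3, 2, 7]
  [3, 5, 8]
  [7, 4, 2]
λ(A) = 2

Enumerate directed cycles and compute their means (weight / length). Sample:
  cycle 0 → 0: weight = 3, length = 1, mean = 3/1 ≈ 3.000
  cycle 1 → 1: weight = 5, length = 1, mean = 5/1 ≈ 5.000
  cycle 2 → 2: weight = 2, length = 1, mean = 2/1 ≈ 2.000
  cycle 0 → 1 → 0: weight = 5, length = 2, mean = 5/2 ≈ 2.500
  cycle 0 → 2 → 0: weight = 14, length = 2, mean = 14/2 ≈ 7.000
  cycle 1 → 0 → 1: weight = 5, length = 2, mean = 5/2 ≈ 2.500
Minimum mean = 2.000, attained e.g. along the cycle 2 → 2 with weight 2 and length 1. So λ(A) = 2/1 = 2.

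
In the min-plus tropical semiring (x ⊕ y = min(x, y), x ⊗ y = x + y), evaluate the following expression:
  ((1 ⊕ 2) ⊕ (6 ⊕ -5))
((1 ⊕ 2) ⊕ (6 ⊕ -5)) = -5

Expand innermost to outermost. Recall ⊕ takes the minimum of its arguments and ⊗ takes their sum. Working out the expression ((1 ⊕ 2) ⊕ (6 ⊕ -5)) gives -5.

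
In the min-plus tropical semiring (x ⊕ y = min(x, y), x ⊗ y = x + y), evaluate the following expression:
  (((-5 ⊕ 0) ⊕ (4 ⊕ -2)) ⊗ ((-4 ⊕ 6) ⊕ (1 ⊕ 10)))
(((-5 ⊕ 0) ⊕ (4 ⊕ -2)) ⊗ ((-4 ⊕ 6) ⊕ (1 ⊕ 10))) = -9

Expand innermost to outermost. Recall ⊕ takes the minimum of its arguments and ⊗ takes their sum. Working out the expression (((-5 ⊕ 0) ⊕ (4 ⊕ -2)) ⊗ ((-4 ⊕ 6) ⊕ (1 ⊕ 10))) gives -9.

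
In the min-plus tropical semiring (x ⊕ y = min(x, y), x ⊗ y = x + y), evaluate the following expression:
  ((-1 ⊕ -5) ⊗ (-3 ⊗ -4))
((-1 ⊕ -5) ⊗ (-3 ⊗ -4)) = -12

Expand innermost to outermost. Recall ⊕ takes the minimum of its arguments and ⊗ takes their sum. Working out the expression ((-1 ⊕ -5) ⊗ (-3 ⊗ -4)) gives -12.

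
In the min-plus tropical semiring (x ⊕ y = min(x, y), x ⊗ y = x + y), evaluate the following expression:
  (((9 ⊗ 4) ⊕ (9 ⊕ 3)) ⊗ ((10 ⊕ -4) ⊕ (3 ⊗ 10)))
(((9 ⊗ 4) ⊕ (9 ⊕ 3)) ⊗ ((10 ⊕ -4) ⊕ (3 ⊗ 10))) = -1

Expand innermost to outermost. Recall ⊕ takes the minimum of its arguments and ⊗ takes their sum. Working out the expression (((9 ⊗ 4) ⊕ (9 ⊕ 3)) ⊗ ((10 ⊕ -4) ⊕ (3 ⊗ 10))) gives -1.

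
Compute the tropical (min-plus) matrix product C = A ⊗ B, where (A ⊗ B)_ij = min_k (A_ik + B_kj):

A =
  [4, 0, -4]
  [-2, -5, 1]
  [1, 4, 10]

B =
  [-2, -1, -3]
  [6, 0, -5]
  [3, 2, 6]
A ⊗ B =
  [-1, -2, -5]
  [-4, -5, -10]
  [-1, 0, -2]

Apply the min-plus product entry-by-entry:
  C[0][0] = min over k of (A[0][0] + B[0][0] = 4 + -2 = 2, A[0][1] + B[1][0] = 0 + 6 = 6, A[0][2] + B[2][0] = -4 + 3 = -1) = -1 (attained at k = 2)
  C[0][1] = min over k of (A[0][0] + B[0][1] = 4 + -1 = 3, A[0][1] + B[1][1] = 0 + 0 = 0, A[0][2] + B[2][1] = -4 + 2 = -2) = -2 (attained at k = 2)
  C[0][2] = min over k of (A[0][0] + B[0][2] = 4 + -3 = 1, A[0][1] + B[1][2] = 0 + -5 = -5, A[0][2] + B[2][2] = -4 + 6 = 2) = -5 (attained at k = 1)
  C[1][0] = min over k of (A[1][0] + B[0][0] = -2 + -2 = -4, A[1][1] + B[1][0] = -5 + 6 = 1, A[1][2] + B[2][0] = 1 + 3 = 4) = -4 (attained at k = 0)
  C[1][1] = min over k of (A[1][0] + B[0][1] = -2 + -1 = -3, A[1][1] + B[1][1] = -5 + 0 = -5, A[1][2] + B[2][1] = 1 + 2 = 3) = -5 (attained at k = 1)
  C[1][2] = min over k of (A[1][0] + B[0][2] = -2 + -3 = -5, A[1][1] + B[1][2] = -5 + -5 = -10, A[1][2] + B[2][2] = 1 + 6 = 7) = -10 (attained at k = 1)
  C[2][0] = min over k of (A[2][0] + B[0][0] = 1 + -2 = -1, A[2][1] + B[1][0] = 4 + 6 = 10, A[2][2] + B[2][0] = 10 + 3 = 13) = -1 (attained at k = 0)
  C[2][1] = min over k of (A[2][0] + B[0][1] = 1 + -1 = 0, A[2][1] + B[1][1] = 4 + 0 = 4, A[2][2] + B[2][1] = 10 + 2 = 12) = 0 (attained at k = 0)
  C[2][2] = min over k of (A[2][0] + B[0][2] = 1 + -3 = -2, A[2][1] + B[1][2] = 4 + -5 = -1, A[2][2] + B[2][2] = 10 + 6 = 16) = -2 (attained at k = 0)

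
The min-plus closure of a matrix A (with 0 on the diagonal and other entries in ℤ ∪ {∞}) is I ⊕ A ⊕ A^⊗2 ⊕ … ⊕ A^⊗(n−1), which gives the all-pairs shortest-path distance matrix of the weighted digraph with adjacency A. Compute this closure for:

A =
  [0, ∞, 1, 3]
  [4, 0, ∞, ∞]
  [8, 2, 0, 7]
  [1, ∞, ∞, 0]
Closure =
  [0, 3, 1, 3]
  [4, 0, 5, 7]
  [6, 2, 0, 7]
  [1, 4, 2, 0]

This is the Floyd-Warshall all-pairs shortest-path computation. For each intermediate vertex k = 0, 1, …, 3, update dist[i][j] ← min(dist[i][j], dist[i][k] + dist[k][j]). The final matrix gives, for each (i, j), the minimum total weight of any directed path from i to j (possibly empty when i = j).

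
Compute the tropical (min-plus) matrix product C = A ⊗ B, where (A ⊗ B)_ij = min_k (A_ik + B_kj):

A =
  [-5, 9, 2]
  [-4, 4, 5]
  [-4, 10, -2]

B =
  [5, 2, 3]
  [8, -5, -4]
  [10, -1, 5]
A ⊗ B =
  [0, -3, -2]
  [1, -2, -1]
  [1, -3, -1]

Apply the min-plus product entry-by-entry:
  C[0][0] = min over k of (A[0][0] + B[0][0] = -5 + 5 = 0, A[0][1] + B[1][0] = 9 + 8 = 17, A[0][2] + B[2][0] = 2 + 10 = 12) = 0 (attained at k = 0)
  C[0][1] = min over k of (A[0][0] + B[0][1] = -5 + 2 = -3, A[0][1] + B[1][1] = 9 + -5 = 4, A[0][2] + B[2][1] = 2 + -1 = 1) = -3 (attained at k = 0)
  C[0][2] = min over k of (A[0][0] + B[0][2] = -5 + 3 = -2, A[0][1] + B[1][2] = 9 + -4 = 5, A[0][2] + B[2][2] = 2 + 5 = 7) = -2 (attained at k = 0)
  C[1][0] = min over k of (A[1][0] + B[0][0] = -4 + 5 = 1, A[1][1] + B[1][0] = 4 + 8 = 12, A[1][2] + B[2][0] = 5 + 10 = 15) = 1 (attained at k = 0)
  C[1][1] = min over k of (A[1][0] + B[0][1] = -4 + 2 = -2, A[1][1] + B[1][1] = 4 + -5 = -1, A[1][2] + B[2][1] = 5 + -1 = 4) = -2 (attained at k = 0)
  C[1][2] = min over k of (A[1][0] + B[0][2] = -4 + 3 = -1, A[1][1] + B[1][2] = 4 + -4 = 0, A[1][2] + B[2][2] = 5 + 5 = 10) = -1 (attained at k = 0)
  C[2][0] = min over k of (A[2][0] + B[0][0] = -4 + 5 = 1, A[2][1] + B[1][0] = 10 + 8 = 18, A[2][2] + B[2][0] = -2 + 10 = 8) = 1 (attained at k = 0)
  C[2][1] = min over k of (A[2][0] + B[0][1] = -4 + 2 = -2, A[2][1] + B[1][1] = 10 + -5 = 5, A[2][2] + B[2][1] = -2 + -1 = -3) = -3 (attained at k = 2)
  C[2][2] = min over k of (A[2][0] + B[0][2] = -4 + 3 = -1, A[2][1] + B[1][2] = 10 + -4 = 6, A[2][2] + B[2][2] = -2 + 5 = 3) = -1 (attained at k = 0)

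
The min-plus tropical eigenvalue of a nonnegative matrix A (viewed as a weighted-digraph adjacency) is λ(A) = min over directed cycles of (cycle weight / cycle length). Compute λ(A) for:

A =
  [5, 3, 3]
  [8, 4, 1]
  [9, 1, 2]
λ(A) = 1

Enumerate directed cycles and compute their means (weight / length). Sample:
  cycle 0 → 0: weight = 5, length = 1, mean = 5/1 ≈ 5.000
  cycle 1 → 1: weight = 4, length = 1, mean = 4/1 ≈ 4.000
  cycle 2 → 2: weight = 2, length = 1, mean = 2/1 ≈ 2.000
  cycle 0 → 1 → 0: weight = 11, length = 2, mean = 11/2 ≈ 5.500
  cycle 0 → 2 → 0: weight = 12, length = 2, mean = 12/2 ≈ 6.000
  cycle 1 → 0 → 1: weight = 11, length = 2, mean = 11/2 ≈ 5.500
Minimum mean = 1.000, attained e.g. along the cycle 1 → 2 → 1 with weight 2 and length 2. So λ(A) = 2/2 = 1.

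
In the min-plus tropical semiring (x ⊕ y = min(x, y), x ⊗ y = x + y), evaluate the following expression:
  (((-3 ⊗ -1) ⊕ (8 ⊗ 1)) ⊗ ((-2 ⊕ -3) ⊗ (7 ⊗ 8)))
(((-3 ⊗ -1) ⊕ (8 ⊗ 1)) ⊗ ((-2 ⊕ -3) ⊗ (7 ⊗ 8))) = 8

Expand innermost to outermost. Recall ⊕ takes the minimum of its arguments and ⊗ takes their sum. Working out the expression (((-3 ⊗ -1) ⊕ (8 ⊗ 1)) ⊗ ((-2 ⊕ -3) ⊗ (7 ⊗ 8))) gives 8.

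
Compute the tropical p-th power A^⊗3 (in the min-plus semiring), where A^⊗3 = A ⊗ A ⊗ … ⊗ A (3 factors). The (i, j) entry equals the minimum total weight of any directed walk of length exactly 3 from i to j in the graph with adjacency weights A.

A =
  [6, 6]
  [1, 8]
A^⊗3 =
  [13, 13]
  [8, 13]

Each entry (A^⊗3)_ij equals the minimum over all length-3 walks i = v_0 → v_1 → … → v_3 = j of Σ_t A[v_t][v_{t+1}]. For example, for (i, j) = (0, 1) we minimise over 4 possible intermediate vertex sequences; the minimum is 13, attained along the walk 0 → 1 → 0 → 1.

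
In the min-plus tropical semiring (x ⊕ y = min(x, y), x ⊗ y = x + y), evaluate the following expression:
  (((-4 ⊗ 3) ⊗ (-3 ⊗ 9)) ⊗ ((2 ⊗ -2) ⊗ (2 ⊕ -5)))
(((-4 ⊗ 3) ⊗ (-3 ⊗ 9)) ⊗ ((2 ⊗ -2) ⊗ (2 ⊕ -5))) = 0

Expand innermost to outermost. Recall ⊕ takes the minimum of its arguments and ⊗ takes their sum. Working out the expression (((-4 ⊗ 3) ⊗ (-3 ⊗ 9)) ⊗ ((2 ⊗ -2) ⊗ (2 ⊕ -5))) gives 0.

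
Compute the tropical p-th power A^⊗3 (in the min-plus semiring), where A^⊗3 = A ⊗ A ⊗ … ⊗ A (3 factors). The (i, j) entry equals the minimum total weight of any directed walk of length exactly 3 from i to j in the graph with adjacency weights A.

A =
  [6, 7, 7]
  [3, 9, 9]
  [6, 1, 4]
A^⊗3 =
  [11, 12, 15]
  [13, 11, 14]
  [8, 9, 11]

Each entry (A^⊗3)_ij equals the minimum over all length-3 walks i = v_0 → v_1 → … → v_3 = j of Σ_t A[v_t][v_{t+1}]. For example, for (i, j) = (0, 2) we minimise over 9 possible intermediate vertex sequences; the minimum is 15, attained along the walk 0 → 2 → 2 → 2.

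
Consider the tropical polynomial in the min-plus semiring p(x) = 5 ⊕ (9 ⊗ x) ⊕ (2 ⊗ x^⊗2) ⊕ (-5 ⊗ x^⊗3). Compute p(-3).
p(-3) = -14

A tropical monomial a ⊗ x^⊗i evaluates to a + i · x. Evaluating each term at x = -3:
  Term 0 contributes 5 + 0 · -3 = 5
  Term 1 contributes 9 + 1 · -3 = 6
  Term 2 contributes 2 + 2 · -3 = -4
  Term 3 contributes -5 + 3 · -3 = -14
p(-3) = ⊕ of these = min[5, 6, -4, -14] = -14.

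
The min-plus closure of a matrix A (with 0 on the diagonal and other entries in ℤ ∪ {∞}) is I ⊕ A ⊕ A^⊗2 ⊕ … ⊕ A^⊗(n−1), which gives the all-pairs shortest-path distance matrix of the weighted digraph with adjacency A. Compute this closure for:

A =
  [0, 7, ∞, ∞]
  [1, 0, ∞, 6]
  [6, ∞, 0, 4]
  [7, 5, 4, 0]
Closure =
  [0, 7, 17, 13]
  [1, 0, 10, 6]
  [6, 9, 0, 4]
  [6, 5, 4, 0]

This is the Floyd-Warshall all-pairs shortest-path computation. For each intermediate vertex k = 0, 1, …, 3, update dist[i][j] ← min(dist[i][j], dist[i][k] + dist[k][j]). The final matrix gives, for each (i, j), the minimum total weight of any directed path from i to j (possibly empty when i = j).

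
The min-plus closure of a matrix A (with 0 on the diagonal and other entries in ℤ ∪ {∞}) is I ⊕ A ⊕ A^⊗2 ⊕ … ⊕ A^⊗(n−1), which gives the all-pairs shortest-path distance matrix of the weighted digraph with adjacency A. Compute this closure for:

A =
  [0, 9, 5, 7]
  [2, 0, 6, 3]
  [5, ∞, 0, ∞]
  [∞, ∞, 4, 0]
Closure =
  [0, 9, 5, 7]
  [2, 0, 6, 3]
  [5, 14, 0, 12]
  [9, 18, 4, 0]

This is the Floyd-Warshall all-pairs shortest-path computation. For each intermediate vertex k = 0, 1, …, 3, update dist[i][j] ← min(dist[i][j], dist[i][k] + dist[k][j]). The final matrix gives, for each (i, j), the minimum total weight of any directed path from i to j (possibly empty when i = j).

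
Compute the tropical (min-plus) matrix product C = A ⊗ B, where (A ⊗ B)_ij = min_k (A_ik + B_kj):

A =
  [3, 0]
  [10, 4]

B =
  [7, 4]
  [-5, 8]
A ⊗ B =
  [-5, 7]
  [-1, 12]

Apply the min-plus product entry-by-entry:
  C[0][0] = min over k of (A[0][0] + B[0][0] = 3 + 7 = 10, A[0][1] + B[1][0] = 0 + -5 = -5) = -5 (attained at k = 1)
  C[0][1] = min over k of (A[0][0] + B[0][1] = 3 + 4 = 7, A[0][1] + B[1][1] = 0 + 8 = 8) = 7 (attained at k = 0)
  C[1][0] = min over k of (A[1][0] + B[0][0] = 10 + 7 = 17, A[1][1] + B[1][0] = 4 + -5 = -1) = -1 (attained at k = 1)
  C[1][1] = min over k of (A[1][0] + B[0][1] = 10 + 4 = 14, A[1][1] + B[1][1] = 4 + 8 = 12) = 12 (attained at k = 1)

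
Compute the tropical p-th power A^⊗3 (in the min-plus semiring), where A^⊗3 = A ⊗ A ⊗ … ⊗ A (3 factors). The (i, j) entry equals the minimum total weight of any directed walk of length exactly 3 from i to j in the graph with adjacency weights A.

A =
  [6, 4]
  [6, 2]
A^⊗3 =
  [12, 8]
  [10, 6]

Each entry (A^⊗3)_ij equals the minimum over all length-3 walks i = v_0 → v_1 → … → v_3 = j of Σ_t A[v_t][v_{t+1}]. For example, for (i, j) = (0, 1) we minimise over 4 possible intermediate vertex sequences; the minimum is 8, attained along the walk 0 → 1 → 1 → 1.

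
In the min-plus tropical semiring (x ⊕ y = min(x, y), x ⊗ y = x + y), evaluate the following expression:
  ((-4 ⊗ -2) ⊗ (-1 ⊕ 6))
((-4 ⊗ -2) ⊗ (-1 ⊕ 6)) = -7

Expand innermost to outermost. Recall ⊕ takes the minimum of its arguments and ⊗ takes their sum. Working out the expression ((-4 ⊗ -2) ⊗ (-1 ⊕ 6)) gives -7.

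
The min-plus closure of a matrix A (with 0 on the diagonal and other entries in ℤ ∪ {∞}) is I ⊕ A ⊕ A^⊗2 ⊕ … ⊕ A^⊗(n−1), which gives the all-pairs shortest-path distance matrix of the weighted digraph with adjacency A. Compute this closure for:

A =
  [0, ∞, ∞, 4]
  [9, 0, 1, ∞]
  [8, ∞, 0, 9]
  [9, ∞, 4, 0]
Closure =
  [0, ∞, 8, 4]
  [9, 0, 1, 10]
  [8, ∞, 0, 9]
  [9, ∞, 4, 0]

This is the Floyd-Warshall all-pairs shortest-path computation. For each intermediate vertex k = 0, 1, …, 3, update dist[i][j] ← min(dist[i][j], dist[i][k] + dist[k][j]). The final matrix gives, for each (i, j), the minimum total weight of any directed path from i to j (possibly empty when i = j).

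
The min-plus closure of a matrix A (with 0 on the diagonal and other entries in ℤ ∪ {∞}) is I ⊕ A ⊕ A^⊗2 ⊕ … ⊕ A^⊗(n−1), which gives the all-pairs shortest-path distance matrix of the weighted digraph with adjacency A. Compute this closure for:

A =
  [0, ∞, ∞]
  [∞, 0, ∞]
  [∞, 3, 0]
Closure =
  [0, ∞, ∞]
  [∞, 0, ∞]
  [∞, 3, 0]

This is the Floyd-Warshall all-pairs shortest-path computation. For each intermediate vertex k = 0, 1, …, 2, update dist[i][j] ← min(dist[i][j], dist[i][k] + dist[k][j]). The final matrix gives, for each (i, j), the minimum total weight of any directed path from i to j (possibly empty when i = j).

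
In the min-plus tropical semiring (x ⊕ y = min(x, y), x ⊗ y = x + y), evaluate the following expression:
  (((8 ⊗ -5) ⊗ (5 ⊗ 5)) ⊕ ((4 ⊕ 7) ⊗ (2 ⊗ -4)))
(((8 ⊗ -5) ⊗ (5 ⊗ 5)) ⊕ ((4 ⊕ 7) ⊗ (2 ⊗ -4))) = 2

Expand innermost to outermost. Recall ⊕ takes the minimum of its arguments and ⊗ takes their sum. Working out the expression (((8 ⊗ -5) ⊗ (5 ⊗ 5)) ⊕ ((4 ⊕ 7) ⊗ (2 ⊗ -4))) gives 2.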